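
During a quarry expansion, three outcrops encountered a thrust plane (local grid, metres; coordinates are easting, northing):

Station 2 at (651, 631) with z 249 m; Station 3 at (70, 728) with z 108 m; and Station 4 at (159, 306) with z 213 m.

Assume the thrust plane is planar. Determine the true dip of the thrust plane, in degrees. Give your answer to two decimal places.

16.29°

Let the plane be z = a·easting + b·northing + c.
Station 3−Station 2: −581a + 97b = −141;  Station 4−Station 2: −492a − 325b = −36.
Solving gives a = 0.20849, b = −0.20485.
Gradient magnitude |∇z| = √(a² + b²) = √(0.04347 + 0.04196) = 0.29228.
True dip = arctan(0.29228) = 16.29°, dipping toward NW (azimuth ≈ 314°).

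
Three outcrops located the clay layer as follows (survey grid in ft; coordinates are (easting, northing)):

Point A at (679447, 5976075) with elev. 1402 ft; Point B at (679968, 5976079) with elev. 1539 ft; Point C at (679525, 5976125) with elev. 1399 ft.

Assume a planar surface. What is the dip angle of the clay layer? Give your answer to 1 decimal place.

28.6°

Let the plane be z = a·E + b·N + c.
Point B−Point A: 521a + 4b = 137;  Point C−Point A: 78a + 50b = −3.
Solving gives a = 0.26661, b = −0.47591.
Gradient magnitude |∇z| = √(a² + b²) = √(0.07108 + 0.22649) = 0.54550.
True dip = arctan(0.54550) = 28.6°, dipping toward NNW (azimuth ≈ 331°).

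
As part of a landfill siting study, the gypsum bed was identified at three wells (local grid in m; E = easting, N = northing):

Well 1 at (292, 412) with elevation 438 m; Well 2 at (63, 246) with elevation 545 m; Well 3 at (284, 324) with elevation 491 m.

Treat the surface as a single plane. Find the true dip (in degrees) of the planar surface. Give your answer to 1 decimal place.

Let the plane be z = a·E + b·N + c.
Well 2−Well 1: −229a − 166b = 107;  Well 3−Well 1: −8a − 88b = 53.
Solving gives a = −0.03283, b = −0.59929.
Gradient magnitude |∇z| = √(a² + b²) = √(0.00108 + 0.35915) = 0.60019.
True dip = arctan(0.60019) = 31.0°, dipping toward N (azimuth ≈ 003°).

31.0°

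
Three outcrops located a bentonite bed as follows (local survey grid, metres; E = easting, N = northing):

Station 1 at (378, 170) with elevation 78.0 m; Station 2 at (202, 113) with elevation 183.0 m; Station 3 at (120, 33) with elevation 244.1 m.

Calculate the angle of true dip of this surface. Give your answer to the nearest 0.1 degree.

Let the plane be z = a·E + b·N + c.
Station 2−Station 1: −176a − 57b = 105;  Station 3−Station 1: −258a − 137b = 166.1.
Solving gives a = −0.52278, b = −0.22790.
Gradient magnitude |∇z| = √(a² + b²) = √(0.27330 + 0.05194) = 0.57030.
True dip = arctan(0.57030) = 29.7°, dipping toward ENE (azimuth ≈ 066°).

29.7°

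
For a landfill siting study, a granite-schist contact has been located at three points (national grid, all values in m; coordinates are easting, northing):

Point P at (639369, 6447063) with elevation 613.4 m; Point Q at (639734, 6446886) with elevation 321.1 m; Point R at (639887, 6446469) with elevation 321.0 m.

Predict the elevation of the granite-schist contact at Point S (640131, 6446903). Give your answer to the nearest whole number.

Let the plane be z = a·easting + b·northing + c.
Point Q−Point P: 365a − 177b = −292.3;  Point R−Point P: 518a − 594b = −292.4.
Solving gives a = −0.97400499, b = −0.35712893.
Then c = 613.4 − a·639369 − b·6447063 = 2925794.69.
At (640131, 6446903): z = −623490.8 − 2302375.6 + 2925794.69 = -71.7 m.

-72 m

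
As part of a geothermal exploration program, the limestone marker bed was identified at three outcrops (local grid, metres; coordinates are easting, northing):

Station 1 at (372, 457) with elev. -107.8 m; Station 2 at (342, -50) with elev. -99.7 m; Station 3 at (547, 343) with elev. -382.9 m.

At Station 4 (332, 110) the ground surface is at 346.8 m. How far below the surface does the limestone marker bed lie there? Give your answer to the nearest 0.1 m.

419.4 m

Two edge vectors: Station 1→Station 2 = (-30, -507, 8.1), Station 1→Station 3 = (175, -114, -275.1).
Normal n = (Station 1→Station 2) × (Station 1→Station 3) = (140399.1, -6835.5, 92145).
So ∂z/∂easting = −n_x/n_z = −1.52368 and ∂z/∂northing = −n_y/n_z = 0.07418.
Intercept c from Station 1: -107.8 + 566.81 − 33.90 = 425.11.
At (332, 110): z_contact = −505.86 + 8.16 + 425.11 = -72.59 m.
Depth below ground = 346.8 − (-72.59) = 419.4 m.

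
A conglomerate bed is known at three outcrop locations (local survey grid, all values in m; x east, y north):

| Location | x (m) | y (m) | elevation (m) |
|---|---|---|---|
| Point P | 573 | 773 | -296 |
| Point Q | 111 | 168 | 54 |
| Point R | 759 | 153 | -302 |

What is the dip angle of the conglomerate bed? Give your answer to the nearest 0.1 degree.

Two edge vectors: Point P→Point Q = (-462, -605, 350), Point P→Point R = (186, -620, -6).
Normal n = (Point P→Point Q) × (Point P→Point R) = (220630, 62328, 398970).
So ∂z/∂x = −n_x/n_z = −0.55300 and ∂z/∂y = −n_y/n_z = −0.15622.
Gradient magnitude |∇z| = √(a² + b²) = √(0.30581 + 0.02441) = 0.57464.
True dip = arctan(0.57464) = 29.9°, dipping toward ENE (azimuth ≈ 074°).

29.9°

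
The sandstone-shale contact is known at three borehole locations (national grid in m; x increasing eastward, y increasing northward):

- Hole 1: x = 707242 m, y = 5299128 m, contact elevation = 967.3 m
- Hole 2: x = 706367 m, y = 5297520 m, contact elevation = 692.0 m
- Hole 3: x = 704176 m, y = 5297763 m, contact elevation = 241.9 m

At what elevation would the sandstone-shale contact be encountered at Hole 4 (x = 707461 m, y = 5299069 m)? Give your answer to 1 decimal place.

1010.3 m

Two edge vectors: Hole 1→Hole 2 = (-875, -1608, -275.3), Hole 1→Hole 3 = (-3066, -1365, -725.4).
Normal n = (Hole 1→Hole 2) × (Hole 1→Hole 3) = (790658.7, 209344.8, -3735753).
So ∂z/∂x = −n_x/n_z = 0.211646407 and ∂z/∂y = −n_y/n_z = 0.056038180.
Intercept c from Hole 1: 967.3 − 149685.23 − 296953.49 = −445671.42.
At (707461, 5299069): z = 149731.6 + 296950.2 − 445671.42 = 1010.3 m.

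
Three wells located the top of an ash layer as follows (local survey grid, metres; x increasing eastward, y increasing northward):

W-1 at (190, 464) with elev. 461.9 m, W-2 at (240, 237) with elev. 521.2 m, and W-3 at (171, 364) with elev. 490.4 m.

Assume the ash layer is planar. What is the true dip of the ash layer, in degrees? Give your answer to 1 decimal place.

Let the plane be z = a·x + b·y + c.
W-2−W-1: 50a − 227b = 59.3;  W-3−W-1: −19a − 100b = 28.5.
Solving gives a = −0.05793, b = −0.27399.
Gradient magnitude |∇z| = √(a² + b²) = √(0.00336 + 0.07507) = 0.28005.
True dip = arctan(0.28005) = 15.6°, dipping toward NNE (azimuth ≈ 012°).

15.6°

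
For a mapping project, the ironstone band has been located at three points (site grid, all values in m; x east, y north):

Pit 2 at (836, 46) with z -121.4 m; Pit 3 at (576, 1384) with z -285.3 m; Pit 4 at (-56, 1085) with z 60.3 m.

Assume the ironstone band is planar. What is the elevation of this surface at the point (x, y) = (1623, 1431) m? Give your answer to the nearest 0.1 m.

Two edge vectors: Pit 2→Pit 3 = (-260, 1338, -163.9), Pit 2→Pit 4 = (-892, 1039, 181.7).
Normal n = (Pit 2→Pit 3) × (Pit 2→Pit 4) = (413406.7, 193440.8, 923356).
So ∂z/∂x = −n_x/n_z = −0.447722 and ∂z/∂y = −n_y/n_z = −0.209498.
Intercept c from Pit 2: -121.4 + 374.30 + 9.64 = 262.53.
At (1623, 1431): z = −726.7 − 299.8 + 262.53 = -763.9 m.

-763.9 m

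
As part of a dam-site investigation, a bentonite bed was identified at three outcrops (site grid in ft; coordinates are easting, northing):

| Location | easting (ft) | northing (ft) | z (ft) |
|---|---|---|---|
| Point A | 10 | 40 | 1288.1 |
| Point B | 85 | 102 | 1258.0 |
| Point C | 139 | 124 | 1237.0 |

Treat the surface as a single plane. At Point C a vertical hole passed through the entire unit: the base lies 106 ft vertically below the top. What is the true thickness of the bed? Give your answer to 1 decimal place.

Let the plane be z = a·easting + b·northing + c.
Point B−Point A: 75a + 62b = −30.1;  Point C−Point A: 129a + 84b = −51.1.
Solving gives a = −0.37680, b = −0.02968.
|∇z| = √(a²+b²) = 0.37796, so dip δ = arctan(0.37796) = 20.70°.
True thickness = vertical thickness × cos δ = 106 × cos 20.70° = 99.2 ft.

99.2 ft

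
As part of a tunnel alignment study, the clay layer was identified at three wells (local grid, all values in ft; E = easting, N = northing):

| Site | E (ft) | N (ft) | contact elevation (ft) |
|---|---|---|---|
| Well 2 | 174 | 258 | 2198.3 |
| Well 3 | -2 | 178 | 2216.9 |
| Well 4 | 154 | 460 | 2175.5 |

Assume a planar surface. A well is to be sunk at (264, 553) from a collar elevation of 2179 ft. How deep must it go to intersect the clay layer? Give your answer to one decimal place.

Let the plane be z = a·E + b·N + c.
Well 3−Well 2: −176a − 80b = 18.6;  Well 4−Well 2: −20a + 202b = −22.8.
Solving gives a = −0.05203, b = −0.11802.
Then c = 2198.3 − a·174 − b·258 = 2237.80.
At (264, 553): z_contact = −13.74 − 65.27 + 2237.80 = 2158.80 ft.
Depth below ground = 2179 − 2158.80 = 20.2 ft.

20.2 ft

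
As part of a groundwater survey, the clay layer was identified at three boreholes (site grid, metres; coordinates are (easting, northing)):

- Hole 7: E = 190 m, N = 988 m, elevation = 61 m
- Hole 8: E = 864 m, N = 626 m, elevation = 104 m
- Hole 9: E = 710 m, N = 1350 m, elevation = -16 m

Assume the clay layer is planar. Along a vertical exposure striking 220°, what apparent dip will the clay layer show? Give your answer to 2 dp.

8.53°

Two edge vectors: Hole 7→Hole 8 = (674, -362, 43), Hole 7→Hole 9 = (520, 362, -77).
Normal n = (Hole 7→Hole 8) × (Hole 7→Hole 9) = (12308, 74258, 432228).
So ∂z/∂E = −n_x/n_z = −0.02848 and ∂z/∂N = −n_y/n_z = −0.17180.
Unit vector along 220° is (sin 220°, cos 220°) = (-0.6428, -0.7660).
Slope in that direction = a·(-0.6428) + b·(-0.7660) = 0.14991.
Apparent dip = arctan|0.14991| = 8.53° (true dip is 9.9°, so apparent ≤ true as expected).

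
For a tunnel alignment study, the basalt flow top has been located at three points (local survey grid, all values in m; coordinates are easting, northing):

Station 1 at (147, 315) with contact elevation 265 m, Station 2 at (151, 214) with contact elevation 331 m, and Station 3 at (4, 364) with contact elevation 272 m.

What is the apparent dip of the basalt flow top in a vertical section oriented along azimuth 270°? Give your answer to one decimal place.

15.5°

Let the plane be z = a·easting + b·northing + c.
Station 2−Station 1: 4a − 101b = 66;  Station 3−Station 1: −143a + 49b = 7.
Solving gives a = −0.27662, b = −0.66442.
Unit vector along 270° is (sin 270°, cos 270°) = (-1.0000, -0.0000).
Slope in that direction = a·(-1.0000) + b·(-0.0000) = 0.27662.
Apparent dip = arctan|0.27662| = 15.5° (true dip is 35.7°, so apparent ≤ true as expected).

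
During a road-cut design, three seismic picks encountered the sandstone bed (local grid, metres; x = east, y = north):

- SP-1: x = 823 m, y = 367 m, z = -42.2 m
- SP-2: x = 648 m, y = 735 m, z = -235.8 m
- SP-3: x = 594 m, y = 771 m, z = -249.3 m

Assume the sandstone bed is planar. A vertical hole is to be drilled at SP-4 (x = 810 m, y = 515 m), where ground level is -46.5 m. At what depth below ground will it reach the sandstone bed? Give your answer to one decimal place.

Let the plane be z = a·x + b·y + c.
SP-2−SP-1: −175a + 368b = −193.6;  SP-3−SP-1: −229a + 404b = −207.1.
Solving gives a = −0.14748, b = −0.59622.
Then c = -42.2 − a·823 − b·367 = 297.99.
At (810, 515): z_contact = −119.46 − 307.05 + 297.99 = -128.52 m.
Depth below ground = -46.5 − (-128.52) = 82.0 m.

82.0 m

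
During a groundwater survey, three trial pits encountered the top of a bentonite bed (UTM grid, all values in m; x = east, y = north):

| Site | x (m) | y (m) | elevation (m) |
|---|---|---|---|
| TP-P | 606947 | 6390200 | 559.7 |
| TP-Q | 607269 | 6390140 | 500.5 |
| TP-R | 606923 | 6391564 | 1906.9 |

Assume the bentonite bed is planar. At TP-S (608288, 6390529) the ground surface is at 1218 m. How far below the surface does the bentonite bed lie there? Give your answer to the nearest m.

333 m

Let the plane be z = a·x + b·y + c.
TP-Q−TP-P: 322a − 60b = −59.2;  TP-R−TP-P: −24a + 1364b = 1347.2.
Solving gives a = 0.00019006, b = 0.98768663.
Then c = 559.7 − a·606947 − b·6390200 = −6311070.75.
At (608288, 6390529): z_contact = 115.6 + 6311840.0 − 6311070.75 = 884.9 m.
Depth below ground = 1218 − 884.9 = 333 m.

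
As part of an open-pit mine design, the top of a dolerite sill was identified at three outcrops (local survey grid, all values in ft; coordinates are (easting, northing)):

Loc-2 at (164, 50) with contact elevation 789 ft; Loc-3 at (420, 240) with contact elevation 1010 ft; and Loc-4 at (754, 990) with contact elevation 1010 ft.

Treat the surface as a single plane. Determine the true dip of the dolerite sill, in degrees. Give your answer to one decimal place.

Two edge vectors: Loc-2→Loc-3 = (256, 190, 221), Loc-2→Loc-4 = (590, 940, 221).
Normal n = (Loc-2→Loc-3) × (Loc-2→Loc-4) = (-165750, 73814, 128540).
So ∂z/∂E = −n_x/n_z = 1.28948 and ∂z/∂N = −n_y/n_z = −0.57425.
Gradient magnitude |∇z| = √(a² + b²) = √(1.66276 + 0.32976) = 1.41157.
True dip = arctan(1.41157) = 54.7°, dipping toward WNW (azimuth ≈ 294°).

54.7°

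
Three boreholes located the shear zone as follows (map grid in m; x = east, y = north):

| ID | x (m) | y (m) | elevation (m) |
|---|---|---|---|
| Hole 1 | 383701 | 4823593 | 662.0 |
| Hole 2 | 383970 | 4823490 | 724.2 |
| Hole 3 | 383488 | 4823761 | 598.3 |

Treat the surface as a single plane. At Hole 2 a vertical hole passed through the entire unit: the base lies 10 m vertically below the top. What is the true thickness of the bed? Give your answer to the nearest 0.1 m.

9.7 m

Two edge vectors: Hole 1→Hole 2 = (269, -103, 62.2), Hole 1→Hole 3 = (-213, 168, -63.7).
Normal n = (Hole 1→Hole 2) × (Hole 1→Hole 3) = (-3888.5, 3886.7, 23253).
So ∂z/∂x = −n_x/n_z = 0.16723 and ∂z/∂y = −n_y/n_z = −0.16715.
|∇z| = √(a²+b²) = 0.23644, so dip δ = arctan(0.23644) = 13.30°.
True thickness = vertical thickness × cos δ = 10 × cos 13.30° = 9.7 m.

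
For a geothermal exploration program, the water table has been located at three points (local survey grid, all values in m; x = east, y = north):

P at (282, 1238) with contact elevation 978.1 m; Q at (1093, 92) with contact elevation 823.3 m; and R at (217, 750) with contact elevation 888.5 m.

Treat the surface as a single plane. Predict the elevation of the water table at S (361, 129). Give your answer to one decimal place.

787.6 m

Let the plane be z = a·x + b·y + c.
Q−P: 811a − 1146b = −154.8;  R−P: −65a − 488b = −89.6.
Solving gives a = 0.057711, b = 0.175920.
Then c = 978.1 − a·282 − b·1238 = 744.04.
At (361, 129): z = 20.8 + 22.7 + 744.04 = 787.6 m.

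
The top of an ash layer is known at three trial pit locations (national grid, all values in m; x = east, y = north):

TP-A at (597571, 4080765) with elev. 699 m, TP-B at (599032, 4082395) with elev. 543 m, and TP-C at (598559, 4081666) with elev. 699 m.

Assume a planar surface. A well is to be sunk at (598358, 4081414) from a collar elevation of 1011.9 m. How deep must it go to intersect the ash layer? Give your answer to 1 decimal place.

276.9 m

Two edge vectors: TP-A→TP-B = (1461, 1630, -156), TP-A→TP-C = (988, 901, 0).
Normal n = (TP-A→TP-B) × (TP-A→TP-C) = (140556, -154128, -294079).
So ∂z/∂x = −n_x/n_z = 0.477953203 and ∂z/∂y = −n_y/n_z = −0.524104067.
Intercept c from TP-A: 699 − 285610.97 + 2138745.53 = 1853833.56.
At (598358, 4081414): z_contact = 285987.12 − 2139085.68 + 1853833.56 = 735.01 m.
Depth below ground = 1011.9 − 735.01 = 276.9 m.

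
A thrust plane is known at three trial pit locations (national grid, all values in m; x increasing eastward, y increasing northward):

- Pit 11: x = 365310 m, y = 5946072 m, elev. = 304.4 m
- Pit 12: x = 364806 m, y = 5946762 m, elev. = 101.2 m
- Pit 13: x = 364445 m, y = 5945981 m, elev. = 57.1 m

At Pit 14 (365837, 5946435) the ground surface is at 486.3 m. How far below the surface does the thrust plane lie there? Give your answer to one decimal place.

Let the plane be z = a·x + b·y + c.
Pit 12−Pit 11: −504a + 690b = −203.2;  Pit 13−Pit 11: −865a − 91b = −247.3.
Solving gives a = 0.294264945, b = −0.079551402.
Then c = 304.4 − a·365310 − b·5946072 = 365824.84.
At (365837, 5946435): z_contact = 107653.00 − 473047.24 + 365824.84 = 430.60 m.
Depth below ground = 486.3 − 430.60 = 55.7 m.

55.7 m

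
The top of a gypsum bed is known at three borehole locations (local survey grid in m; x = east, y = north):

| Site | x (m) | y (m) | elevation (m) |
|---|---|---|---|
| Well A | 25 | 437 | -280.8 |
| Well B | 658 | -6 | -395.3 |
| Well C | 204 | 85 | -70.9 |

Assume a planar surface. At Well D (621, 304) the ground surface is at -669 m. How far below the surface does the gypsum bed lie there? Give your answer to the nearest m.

23 m

Two edge vectors: Well A→Well B = (633, -443, -114.5), Well A→Well C = (179, -352, 209.9).
Normal n = (Well A→Well B) × (Well A→Well C) = (-133289.7, -153362.2, -143519).
So ∂z/∂x = −n_x/n_z = −0.92873 and ∂z/∂y = −n_y/n_z = −1.06858.
Intercept c from Well A: -280.8 + 23.22 + 466.97 = 209.39.
At (621, 304): z_contact = −576.7 − 324.8 + 209.39 = -692.2 m.
Depth below ground = -669 − (-692.2) = 23 m.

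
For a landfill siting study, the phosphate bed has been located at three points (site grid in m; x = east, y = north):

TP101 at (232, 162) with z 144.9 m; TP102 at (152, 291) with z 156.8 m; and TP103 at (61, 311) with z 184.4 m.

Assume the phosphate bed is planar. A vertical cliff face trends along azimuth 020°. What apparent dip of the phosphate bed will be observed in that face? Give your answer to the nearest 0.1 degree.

12.2°

Let the plane be z = a·x + b·y + c.
TP102−TP101: −80a + 129b = 11.9;  TP103−TP101: −171a + 149b = 39.5.
Solving gives a = −0.32769, b = −0.11097.
Unit vector along 020° is (sin 20°, cos 20°) = (0.3420, 0.9397).
Slope in that direction = a·(0.3420) + b·(0.9397) = −0.21635.
Apparent dip = arctan|0.21635| = 12.2° (true dip is 19.1°, so apparent ≤ true as expected).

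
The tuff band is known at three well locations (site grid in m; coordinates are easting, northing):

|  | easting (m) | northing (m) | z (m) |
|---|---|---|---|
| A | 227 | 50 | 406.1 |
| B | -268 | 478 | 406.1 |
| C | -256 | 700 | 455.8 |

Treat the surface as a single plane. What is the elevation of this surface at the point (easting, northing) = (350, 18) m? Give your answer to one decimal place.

422.0 m

Two edge vectors: A→B = (-495, 428, 0), A→C = (-483, 650, 49.7).
Normal n = (A→B) × (A→C) = (21271.6, 24601.5, -115026).
So ∂z/∂easting = −n_x/n_z = 0.18493 and ∂z/∂northing = −n_y/n_z = 0.21388.
Intercept c from A: 406.1 − 41.98 − 10.69 = 353.43.
At (350, 18): z = 64.7 + 3.8 + 353.43 = 422.0 m.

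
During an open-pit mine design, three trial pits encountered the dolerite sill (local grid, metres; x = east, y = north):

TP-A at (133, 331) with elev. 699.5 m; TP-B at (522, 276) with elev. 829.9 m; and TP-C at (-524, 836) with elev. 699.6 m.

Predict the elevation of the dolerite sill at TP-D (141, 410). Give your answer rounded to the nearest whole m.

745 m

Let the plane be z = a·x + b·y + c.
TP-B−TP-A: 389a − 55b = 130.4;  TP-C−TP-A: −657a + 505b = 0.1.
Solving gives a = 0.41081, b = 0.53466.
Then c = 699.5 − a·133 − b·331 = 467.89.
At (141, 410): z = 57.9 + 219.2 + 467.89 = 745.0 m.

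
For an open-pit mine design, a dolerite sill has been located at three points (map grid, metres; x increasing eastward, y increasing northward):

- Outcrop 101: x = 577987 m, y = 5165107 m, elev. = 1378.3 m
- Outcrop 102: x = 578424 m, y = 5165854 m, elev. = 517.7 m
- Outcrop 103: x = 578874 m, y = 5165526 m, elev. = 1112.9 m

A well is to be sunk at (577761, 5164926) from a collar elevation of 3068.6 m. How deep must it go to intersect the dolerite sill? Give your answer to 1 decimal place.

1522.4 m

Two edge vectors: Outcrop 101→Outcrop 102 = (437, 747, -860.6), Outcrop 101→Outcrop 103 = (887, 419, -265.4).
Normal n = (Outcrop 101→Outcrop 102) × (Outcrop 101→Outcrop 103) = (162337.6, -647372.4, -479486).
So ∂z/∂x = −n_x/n_z = 0.338565881 and ∂z/∂y = −n_y/n_z = −1.350138273.
Intercept c from Outcrop 101: 1378.3 − 195686.68 + 6973608.65 = 6779300.27.
At (577761, 5164926): z_contact = 195610.16 − 6973364.27 + 6779300.27 = 1546.16 m.
Depth below ground = 3068.6 − 1546.16 = 1522.4 m.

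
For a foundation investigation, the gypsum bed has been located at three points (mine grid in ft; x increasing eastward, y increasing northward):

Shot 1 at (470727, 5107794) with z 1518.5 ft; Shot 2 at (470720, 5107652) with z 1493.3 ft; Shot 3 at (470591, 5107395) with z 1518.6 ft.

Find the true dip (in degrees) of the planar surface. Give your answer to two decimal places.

32.78°

Two edge vectors: Shot 1→Shot 2 = (-7, -142, -25.2), Shot 1→Shot 3 = (-136, -399, 0.1).
Normal n = (Shot 1→Shot 2) × (Shot 1→Shot 3) = (-10069, 3427.9, -16519).
So ∂z/∂x = −n_x/n_z = −0.60954 and ∂z/∂y = −n_y/n_z = 0.20751.
Gradient magnitude |∇z| = √(a² + b²) = √(0.37154 + 0.04306) = 0.64390.
True dip = arctan(0.64390) = 32.78°, dipping toward ESE (azimuth ≈ 109°).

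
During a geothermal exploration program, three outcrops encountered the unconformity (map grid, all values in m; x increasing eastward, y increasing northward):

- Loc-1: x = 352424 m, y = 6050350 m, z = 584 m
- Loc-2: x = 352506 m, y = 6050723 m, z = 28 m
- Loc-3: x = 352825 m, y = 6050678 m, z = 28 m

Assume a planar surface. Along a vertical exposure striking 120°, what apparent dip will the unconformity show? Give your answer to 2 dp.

Let the plane be z = a·x + b·y + c.
Loc-2−Loc-1: 82a + 373b = −556;  Loc-3−Loc-1: 401a + 328b = −556.
Solving gives a = −0.20395, b = −1.44578.
Unit vector along 120° is (sin 120°, cos 120°) = (0.8660, -0.5000).
Slope in that direction = a·(0.8660) + b·(-0.5000) = 0.54626.
Apparent dip = arctan|0.54626| = 28.65° (true dip is 55.6°, so apparent ≤ true as expected).

28.65°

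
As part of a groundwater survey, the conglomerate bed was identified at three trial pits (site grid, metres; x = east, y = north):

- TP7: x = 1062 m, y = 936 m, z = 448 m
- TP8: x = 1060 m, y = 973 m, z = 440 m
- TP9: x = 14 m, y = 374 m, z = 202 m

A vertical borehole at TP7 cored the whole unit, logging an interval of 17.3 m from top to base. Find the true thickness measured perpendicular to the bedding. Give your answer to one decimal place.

16.1 m

Let the plane be z = a·x + b·y + c.
TP8−TP7: −2a + 37b = −8;  TP9−TP7: −1048a − 562b = −246.
Solving gives a = 0.34080, b = −0.19779.
|∇z| = √(a²+b²) = 0.39404, so dip δ = arctan(0.39404) = 21.51°.
True thickness = vertical thickness × cos δ = 17.3 × cos 21.51° = 16.1 m.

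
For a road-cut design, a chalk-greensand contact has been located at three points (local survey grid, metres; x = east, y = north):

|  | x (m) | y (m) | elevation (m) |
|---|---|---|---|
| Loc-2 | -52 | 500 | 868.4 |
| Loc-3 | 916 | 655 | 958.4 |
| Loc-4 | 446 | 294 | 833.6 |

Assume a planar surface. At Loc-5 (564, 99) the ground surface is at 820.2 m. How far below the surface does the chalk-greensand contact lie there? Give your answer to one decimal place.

Two edge vectors: Loc-2→Loc-3 = (968, 155, 90), Loc-2→Loc-4 = (498, -206, -34.8).
Normal n = (Loc-2→Loc-3) × (Loc-2→Loc-4) = (13146, 78506.4, -276598).
So ∂z/∂x = −n_x/n_z = 0.04753 and ∂z/∂y = −n_y/n_z = 0.28383.
Intercept c from Loc-2: 868.4 + 2.47 − 141.91 = 728.96.
At (564, 99): z_contact = 26.81 + 28.10 + 728.96 = 783.86 m.
Depth below ground = 820.2 − 783.86 = 36.3 m.

36.3 m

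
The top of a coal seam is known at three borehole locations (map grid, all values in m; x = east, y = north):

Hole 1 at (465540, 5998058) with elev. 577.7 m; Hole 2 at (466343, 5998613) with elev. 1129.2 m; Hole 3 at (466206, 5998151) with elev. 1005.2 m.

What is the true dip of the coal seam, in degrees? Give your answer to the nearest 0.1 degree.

Two edge vectors: Hole 1→Hole 2 = (803, 555, 551.5), Hole 1→Hole 3 = (666, 93, 427.5).
Normal n = (Hole 1→Hole 2) × (Hole 1→Hole 3) = (185973, 24016.5, -294951).
So ∂z/∂x = −n_x/n_z = 0.63052 and ∂z/∂y = −n_y/n_z = 0.08143.
Gradient magnitude |∇z| = √(a² + b²) = √(0.39756 + 0.00663) = 0.63576.
True dip = arctan(0.63576) = 32.4°, dipping toward W (azimuth ≈ 263°).

32.4°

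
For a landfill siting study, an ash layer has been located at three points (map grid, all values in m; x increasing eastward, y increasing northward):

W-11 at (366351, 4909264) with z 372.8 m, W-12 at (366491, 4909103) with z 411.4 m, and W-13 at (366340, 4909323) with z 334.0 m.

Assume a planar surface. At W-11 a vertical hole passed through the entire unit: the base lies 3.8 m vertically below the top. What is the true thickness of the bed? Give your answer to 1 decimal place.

Let the plane be z = a·x + b·y + c.
W-12−W-11: 140a − 161b = 38.6;  W-13−W-11: −11a + 59b = −38.8.
Solving gives a = −0.61171, b = −0.77168.
|∇z| = √(a²+b²) = 0.98472, so dip δ = arctan(0.98472) = 44.56°.
True thickness = vertical thickness × cos δ = 3.8 × cos 44.56° = 2.7 m.

2.7 m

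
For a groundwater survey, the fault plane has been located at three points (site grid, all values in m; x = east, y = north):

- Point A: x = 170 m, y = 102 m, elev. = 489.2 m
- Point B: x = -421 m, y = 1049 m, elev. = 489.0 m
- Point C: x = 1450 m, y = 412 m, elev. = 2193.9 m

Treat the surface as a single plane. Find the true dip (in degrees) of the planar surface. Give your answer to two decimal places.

Let the plane be z = a·x + b·y + c.
Point B−Point A: −591a + 947b = −0.2;  Point C−Point A: 1280a + 310b = 1704.7.
Solving gives a = 1.15698, b = 0.72183.
Gradient magnitude |∇z| = √(a² + b²) = √(1.33860 + 0.52104) = 1.36369.
True dip = arctan(1.36369) = 53.75°, dipping toward WSW (azimuth ≈ 238°).

53.75°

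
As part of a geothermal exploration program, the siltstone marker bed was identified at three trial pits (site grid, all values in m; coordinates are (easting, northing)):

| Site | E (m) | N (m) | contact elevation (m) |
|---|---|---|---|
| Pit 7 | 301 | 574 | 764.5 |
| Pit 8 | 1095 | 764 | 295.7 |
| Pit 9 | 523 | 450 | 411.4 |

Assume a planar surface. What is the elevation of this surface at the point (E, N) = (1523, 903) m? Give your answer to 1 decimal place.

88.9 m

Let the plane be z = a·E + b·N + c.
Pit 8−Pit 7: 794a + 190b = −468.8;  Pit 9−Pit 7: 222a − 124b = −353.1.
Solving gives a = −0.890385, b = 1.253504.
Then c = 764.5 − a·301 − b·574 = 312.99.
At (1523, 903): z = −1356.1 + 1131.9 + 312.99 = 88.9 m.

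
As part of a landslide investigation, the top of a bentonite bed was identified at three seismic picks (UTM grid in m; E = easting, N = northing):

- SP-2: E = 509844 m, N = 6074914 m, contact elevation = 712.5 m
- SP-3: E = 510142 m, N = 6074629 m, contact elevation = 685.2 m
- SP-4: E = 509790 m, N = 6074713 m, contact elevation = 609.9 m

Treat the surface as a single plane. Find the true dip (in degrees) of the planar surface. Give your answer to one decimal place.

Let the plane be z = a·E + b·N + c.
SP-3−SP-2: 298a − 285b = −27.3;  SP-4−SP-2: −54a − 201b = −102.6.
Solving gives a = 0.31550, b = 0.42569.
Gradient magnitude |∇z| = √(a² + b²) = √(0.09954 + 0.18121) = 0.52986.
True dip = arctan(0.52986) = 27.9°, dipping toward SW (azimuth ≈ 217°).

27.9°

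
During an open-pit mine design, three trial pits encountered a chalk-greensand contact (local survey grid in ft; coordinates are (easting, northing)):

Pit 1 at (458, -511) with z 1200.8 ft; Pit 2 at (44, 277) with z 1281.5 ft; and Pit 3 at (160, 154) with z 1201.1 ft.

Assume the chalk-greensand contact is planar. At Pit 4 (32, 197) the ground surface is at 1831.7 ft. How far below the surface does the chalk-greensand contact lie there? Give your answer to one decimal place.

487.1 ft

Two edge vectors: Pit 1→Pit 2 = (-414, 788, 80.7), Pit 1→Pit 3 = (-298, 665, 0.3).
Normal n = (Pit 1→Pit 2) × (Pit 1→Pit 3) = (-53429.1, -23924.4, -40486).
So ∂z/∂E = −n_x/n_z = −1.31969 and ∂z/∂N = −n_y/n_z = −0.59093.
Intercept c from Pit 1: 1200.8 + 604.42 − 301.97 = 1503.25.
At (32, 197): z_contact = −42.23 − 116.41 + 1503.25 = 1344.61 ft.
Depth below ground = 1831.7 − 1344.61 = 487.1 ft.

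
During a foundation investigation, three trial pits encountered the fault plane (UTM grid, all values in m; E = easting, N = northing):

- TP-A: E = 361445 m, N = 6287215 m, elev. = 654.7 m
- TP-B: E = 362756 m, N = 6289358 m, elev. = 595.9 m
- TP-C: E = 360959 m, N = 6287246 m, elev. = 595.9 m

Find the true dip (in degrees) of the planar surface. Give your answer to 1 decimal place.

8.6°

Let the plane be z = a·E + b·N + c.
TP-B−TP-A: 1311a + 2143b = −58.8;  TP-C−TP-A: −486a + 31b = −58.8.
Solving gives a = 0.11476, b = −0.09764.
Gradient magnitude |∇z| = √(a² + b²) = √(0.01317 + 0.00953) = 0.15068.
True dip = arctan(0.15068) = 8.6°, dipping toward NW (azimuth ≈ 310°).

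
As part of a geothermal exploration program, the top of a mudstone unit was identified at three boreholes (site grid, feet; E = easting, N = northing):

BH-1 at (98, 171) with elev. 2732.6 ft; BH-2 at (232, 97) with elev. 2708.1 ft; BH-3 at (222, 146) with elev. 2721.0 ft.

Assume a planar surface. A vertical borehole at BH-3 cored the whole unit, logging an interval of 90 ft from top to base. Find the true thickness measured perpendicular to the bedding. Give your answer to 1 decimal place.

87.1 ft

Two edge vectors: BH-1→BH-2 = (134, -74, -24.5), BH-1→BH-3 = (124, -25, -11.6).
Normal n = (BH-1→BH-2) × (BH-1→BH-3) = (245.9, -1483.6, 5826).
So ∂z/∂E = −n_x/n_z = −0.04221 and ∂z/∂N = −n_y/n_z = 0.25465.
|∇z| = √(a²+b²) = 0.25813, so dip δ = arctan(0.25813) = 14.47°.
True thickness = vertical thickness × cos δ = 90 × cos 14.47° = 87.1 ft.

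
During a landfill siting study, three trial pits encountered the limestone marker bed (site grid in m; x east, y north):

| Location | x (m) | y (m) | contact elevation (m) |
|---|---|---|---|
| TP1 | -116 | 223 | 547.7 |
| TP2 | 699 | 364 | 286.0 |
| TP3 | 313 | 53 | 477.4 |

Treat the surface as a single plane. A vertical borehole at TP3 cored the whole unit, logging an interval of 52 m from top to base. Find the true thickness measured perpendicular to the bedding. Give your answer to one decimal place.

48.5 m

Two edge vectors: TP1→TP2 = (815, 141, -261.7), TP1→TP3 = (429, -170, -70.3).
Normal n = (TP1→TP2) × (TP1→TP3) = (-54401.3, -54974.8, -199039).
So ∂z/∂x = −n_x/n_z = −0.27332 and ∂z/∂y = −n_y/n_z = −0.27620.
|∇z| = √(a²+b²) = 0.38858, so dip δ = arctan(0.38858) = 21.23°.
True thickness = vertical thickness × cos δ = 52 × cos 21.23° = 48.5 m.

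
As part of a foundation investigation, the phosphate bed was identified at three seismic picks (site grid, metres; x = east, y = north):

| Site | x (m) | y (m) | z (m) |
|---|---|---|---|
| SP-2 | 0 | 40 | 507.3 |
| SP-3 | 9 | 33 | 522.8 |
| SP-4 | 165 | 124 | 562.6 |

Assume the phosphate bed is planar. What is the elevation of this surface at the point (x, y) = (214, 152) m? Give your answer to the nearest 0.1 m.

Two edge vectors: SP-2→SP-3 = (9, -7, 15.5), SP-2→SP-4 = (165, 84, 55.3).
Normal n = (SP-2→SP-3) × (SP-2→SP-4) = (-1689.1, 2059.8, 1911).
So ∂z/∂x = −n_x/n_z = 0.88388 and ∂z/∂y = −n_y/n_z = −1.07786.
Intercept c from SP-2: 507.3 + 0.00 + 43.11 = 550.41.
At (214, 152): z = 189.2 − 163.8 + 550.41 = 575.7 m.

575.7 m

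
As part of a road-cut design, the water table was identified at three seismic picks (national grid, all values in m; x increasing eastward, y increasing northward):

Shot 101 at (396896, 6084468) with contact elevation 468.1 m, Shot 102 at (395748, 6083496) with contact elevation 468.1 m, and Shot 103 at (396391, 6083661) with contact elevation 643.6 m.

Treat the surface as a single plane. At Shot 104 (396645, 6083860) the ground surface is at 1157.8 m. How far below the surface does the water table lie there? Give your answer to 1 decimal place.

Two edge vectors: Shot 101→Shot 102 = (-1148, -972, 0), Shot 101→Shot 103 = (-505, -807, 175.5).
Normal n = (Shot 101→Shot 102) × (Shot 101→Shot 103) = (-170586, 201474, 435576).
So ∂z/∂x = −n_x/n_z = 0.391633148 and ∂z/∂y = −n_y/n_z = −0.462546146.
Intercept c from Shot 101: 468.1 − 155437.63 + 2814347.22 = 2659377.69.
At (396645, 6083860): z_contact = 155339.33 − 2814065.99 + 2659377.69 = 651.03 m.
Depth below ground = 1157.8 − 651.03 = 506.8 m.

506.8 m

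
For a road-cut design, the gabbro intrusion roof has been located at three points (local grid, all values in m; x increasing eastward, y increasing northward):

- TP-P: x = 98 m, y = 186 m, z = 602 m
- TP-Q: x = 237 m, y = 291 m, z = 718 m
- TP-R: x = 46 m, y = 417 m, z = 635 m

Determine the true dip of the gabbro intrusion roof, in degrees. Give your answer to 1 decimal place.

Two edge vectors: TP-P→TP-Q = (139, 105, 116), TP-P→TP-R = (-52, 231, 33).
Normal n = (TP-P→TP-Q) × (TP-P→TP-R) = (-23331, -10619, 37569).
So ∂z/∂x = −n_x/n_z = 0.62102 and ∂z/∂y = −n_y/n_z = 0.28265.
Gradient magnitude |∇z| = √(a² + b²) = √(0.38566 + 0.07989) = 0.68232.
True dip = arctan(0.68232) = 34.3°, dipping toward WSW (azimuth ≈ 246°).

34.3°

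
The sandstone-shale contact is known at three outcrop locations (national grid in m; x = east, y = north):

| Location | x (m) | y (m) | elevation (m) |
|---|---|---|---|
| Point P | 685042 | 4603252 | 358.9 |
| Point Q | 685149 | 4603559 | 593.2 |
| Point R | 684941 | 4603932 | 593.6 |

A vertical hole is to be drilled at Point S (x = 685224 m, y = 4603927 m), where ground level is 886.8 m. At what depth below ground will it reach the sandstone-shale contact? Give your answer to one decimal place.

57.5 m

Let the plane be z = a·x + b·y + c.
Point Q−Point P: 107a + 307b = 234.3;  Point R−Point P: −101a + 680b = 234.7.
Solving gives a = 0.841029422, b = 0.470064664.
Then c = 358.9 − a·685042 − b·4603252 = −2739607.68.
At (685224, 4603927): z_contact = 576293.54 + 2164143.40 − 2739607.68 = 829.26 m.
Depth below ground = 886.8 − 829.26 = 57.5 m.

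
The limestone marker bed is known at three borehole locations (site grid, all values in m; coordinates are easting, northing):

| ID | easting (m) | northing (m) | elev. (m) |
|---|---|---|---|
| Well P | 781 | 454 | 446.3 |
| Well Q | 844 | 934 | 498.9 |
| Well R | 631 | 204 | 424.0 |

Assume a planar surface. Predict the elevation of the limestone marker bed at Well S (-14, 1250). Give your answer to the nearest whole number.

573 m

Two edge vectors: Well P→Well Q = (63, 480, 52.6), Well P→Well R = (-150, -250, -22.3).
Normal n = (Well P→Well Q) × (Well P→Well R) = (2446, -6485.1, 56250).
So ∂z/∂easting = −n_x/n_z = −0.04348 and ∂z/∂northing = −n_y/n_z = 0.11529.
Intercept c from Well P: 446.3 + 33.96 − 52.34 = 427.92.
At (-14, 1250): z = 0.6 + 144.1 + 427.92 = 572.6 m.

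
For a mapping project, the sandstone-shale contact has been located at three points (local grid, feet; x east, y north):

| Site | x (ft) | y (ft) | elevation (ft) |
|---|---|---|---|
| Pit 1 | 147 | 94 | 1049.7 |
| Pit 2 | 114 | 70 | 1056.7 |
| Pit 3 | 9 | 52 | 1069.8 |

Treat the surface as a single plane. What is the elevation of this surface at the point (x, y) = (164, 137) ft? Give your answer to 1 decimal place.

Let the plane be z = a·x + b·y + c.
Pit 2−Pit 1: −33a − 24b = 7;  Pit 3−Pit 1: −138a − 42b = 20.1.
Solving gives a = −0.09782, b = −0.15717.
Then c = 1049.7 − a·147 − b·94 = 1078.85.
At (164, 137): z = −16.0 − 21.5 + 1078.85 = 1041.3 ft.

1041.3 ft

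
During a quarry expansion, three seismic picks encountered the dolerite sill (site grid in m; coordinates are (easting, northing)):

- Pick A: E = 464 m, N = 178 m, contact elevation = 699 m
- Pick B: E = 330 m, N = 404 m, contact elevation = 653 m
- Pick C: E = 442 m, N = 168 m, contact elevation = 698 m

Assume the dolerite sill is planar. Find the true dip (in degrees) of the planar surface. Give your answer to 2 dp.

10.01°

Two edge vectors: Pick A→Pick B = (-134, 226, -46), Pick A→Pick C = (-22, -10, -1).
Normal n = (Pick A→Pick B) × (Pick A→Pick C) = (-686, 878, 6312).
So ∂z/∂E = −n_x/n_z = 0.10868 and ∂z/∂N = −n_y/n_z = −0.13910.
Gradient magnitude |∇z| = √(a² + b²) = √(0.01181 + 0.01935) = 0.17652.
True dip = arctan(0.17652) = 10.01°, dipping toward NW (azimuth ≈ 322°).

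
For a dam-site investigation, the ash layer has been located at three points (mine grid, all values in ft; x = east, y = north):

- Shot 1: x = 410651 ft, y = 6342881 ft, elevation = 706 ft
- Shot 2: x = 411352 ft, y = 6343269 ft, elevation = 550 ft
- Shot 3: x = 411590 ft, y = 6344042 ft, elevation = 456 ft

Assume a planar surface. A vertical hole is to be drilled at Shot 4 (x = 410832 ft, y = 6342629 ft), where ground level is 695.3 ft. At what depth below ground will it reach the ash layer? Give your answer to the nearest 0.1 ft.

Let the plane be z = a·x + b·y + c.
Shot 2−Shot 1: 701a + 388b = −156;  Shot 3−Shot 1: 939a + 1161b = −250.
Solving gives a = −0.187120297, b = −0.063991422.
Then c = 706 − a·410651 − b·6342881 = 483437.11.
At (410832, 6342629): z_contact = −76875.01 − 405873.85 + 483437.11 = 688.26 ft.
Depth below ground = 695.3 − 688.26 = 7.0 ft.

7.0 ft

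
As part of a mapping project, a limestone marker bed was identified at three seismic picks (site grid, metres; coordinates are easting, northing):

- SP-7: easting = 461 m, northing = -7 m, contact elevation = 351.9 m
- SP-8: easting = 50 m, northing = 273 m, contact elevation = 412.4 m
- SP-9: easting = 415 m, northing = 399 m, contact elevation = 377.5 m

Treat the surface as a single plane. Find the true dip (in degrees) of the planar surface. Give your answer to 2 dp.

Two edge vectors: SP-7→SP-8 = (-411, 280, 60.5), SP-7→SP-9 = (-46, 406, 25.6).
Normal n = (SP-7→SP-8) × (SP-7→SP-9) = (-17395, 7738.6, -153986).
So ∂z/∂easting = −n_x/n_z = −0.11296 and ∂z/∂northing = −n_y/n_z = 0.05026.
Gradient magnitude |∇z| = √(a² + b²) = √(0.01276 + 0.00253) = 0.12364.
True dip = arctan(0.12364) = 7.05°, dipping toward ESE (azimuth ≈ 114°).

7.05°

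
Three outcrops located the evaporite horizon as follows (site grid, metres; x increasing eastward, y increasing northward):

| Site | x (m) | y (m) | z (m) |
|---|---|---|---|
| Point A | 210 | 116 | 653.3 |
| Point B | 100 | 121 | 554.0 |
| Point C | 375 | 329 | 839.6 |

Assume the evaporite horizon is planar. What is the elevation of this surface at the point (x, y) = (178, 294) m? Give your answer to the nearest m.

Let the plane be z = a·x + b·y + c.
Point B−Point A: −110a + 5b = −99.3;  Point C−Point A: 165a + 213b = 186.3.
Solving gives a = 0.91043, b = 0.16939.
Then c = 653.3 − a·210 − b·116 = 442.46.
At (178, 294): z = 162.1 + 49.8 + 442.46 = 654.3 m.

654 m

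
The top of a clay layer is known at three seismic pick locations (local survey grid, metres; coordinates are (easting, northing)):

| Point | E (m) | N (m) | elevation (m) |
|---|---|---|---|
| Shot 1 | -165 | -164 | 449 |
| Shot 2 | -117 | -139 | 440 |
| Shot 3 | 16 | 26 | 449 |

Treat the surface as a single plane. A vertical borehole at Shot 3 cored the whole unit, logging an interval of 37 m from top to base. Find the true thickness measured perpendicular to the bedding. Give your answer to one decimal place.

Let the plane be z = a·E + b·N + c.
Shot 2−Shot 1: 48a + 25b = −9;  Shot 3−Shot 1: 181a + 190b = 0.
Solving gives a = −0.37214, b = 0.35452.
|∇z| = √(a²+b²) = 0.51398, so dip δ = arctan(0.51398) = 27.20°.
True thickness = vertical thickness × cos δ = 37 × cos 27.20° = 32.9 m.

32.9 m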